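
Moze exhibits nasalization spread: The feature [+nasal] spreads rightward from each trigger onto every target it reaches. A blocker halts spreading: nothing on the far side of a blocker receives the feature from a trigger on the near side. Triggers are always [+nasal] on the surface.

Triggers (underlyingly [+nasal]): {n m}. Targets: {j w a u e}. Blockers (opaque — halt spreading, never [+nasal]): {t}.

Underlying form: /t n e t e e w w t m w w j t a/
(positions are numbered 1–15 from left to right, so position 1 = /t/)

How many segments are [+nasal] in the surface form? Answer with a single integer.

6

From /n/ at 2 rightward: 3 /e/ → [+nasal]; 4 /t/ blocks.
From /m/ at 10 rightward: 11 /w/ → [+nasal]; 12 /w/ → [+nasal]; 13 /j/ → [+nasal]; 14 /t/ blocks.
Targets with no active source: positions 5 6 7 8 15 stay [-nasal].
[+nasal] positions on the surface: 2 3 10 11 12 13.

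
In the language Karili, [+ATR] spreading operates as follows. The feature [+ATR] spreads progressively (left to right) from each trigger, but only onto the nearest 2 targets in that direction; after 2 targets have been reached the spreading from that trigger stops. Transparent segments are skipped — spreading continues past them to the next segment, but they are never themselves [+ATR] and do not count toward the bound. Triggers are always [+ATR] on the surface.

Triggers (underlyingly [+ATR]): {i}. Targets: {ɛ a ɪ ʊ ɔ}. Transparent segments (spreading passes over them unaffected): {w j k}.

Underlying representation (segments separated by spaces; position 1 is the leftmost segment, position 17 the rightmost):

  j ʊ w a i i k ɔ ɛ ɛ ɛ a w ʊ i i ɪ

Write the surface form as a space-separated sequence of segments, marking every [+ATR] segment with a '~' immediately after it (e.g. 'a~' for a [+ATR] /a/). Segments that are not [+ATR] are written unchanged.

From /i/ at 5 rightward: 6 /i/ is itself a trigger — this domain ends here.
From /i/ at 6 rightward: 7 /k/ transparent; 8 /ɔ/ → [+ATR]; 9 /ɛ/ → [+ATR]; bound reached.
From /i/ at 15 rightward: 16 /i/ is itself a trigger — this domain ends here.
From /i/ at 16 rightward: 17 /ɪ/ → [+ATR]; word edge.
Targets with no active source: positions 2 4 10 11 12 14 stay [-ATR].
[+ATR] positions on the surface: 5 6 8 9 15 16 17.

j ʊ w a i~ i~ k ɔ~ ɛ~ ɛ ɛ a w ʊ i~ i~ ɪ~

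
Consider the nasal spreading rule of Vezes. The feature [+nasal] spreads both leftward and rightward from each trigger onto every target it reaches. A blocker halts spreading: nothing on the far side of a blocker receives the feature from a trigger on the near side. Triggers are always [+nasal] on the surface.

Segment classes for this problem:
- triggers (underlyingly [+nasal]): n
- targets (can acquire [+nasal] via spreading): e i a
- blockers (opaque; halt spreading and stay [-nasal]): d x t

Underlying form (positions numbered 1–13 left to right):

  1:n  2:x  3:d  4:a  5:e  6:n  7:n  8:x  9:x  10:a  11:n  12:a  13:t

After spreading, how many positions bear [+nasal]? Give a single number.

From /n/ at 1 rightward: 2 /x/ blocks.
From /n/ at 1 leftward: word edge.
From /n/ at 6 rightward: 7 /n/ is itself a trigger — this domain ends here.
From /n/ at 6 leftward: 5 /e/ → [+nasal]; 4 /a/ → [+nasal]; 3 /d/ blocks.
From /n/ at 7 rightward: 8 /x/ blocks.
From /n/ at 7 leftward: 6 /n/ is itself a trigger — this domain ends here.
From /n/ at 11 rightward: 12 /a/ → [+nasal]; 13 /t/ blocks.
From /n/ at 11 leftward: 10 /a/ → [+nasal]; 9 /x/ blocks.
[+nasal] positions on the surface: 1 4 5 6 7 10 11 12.

8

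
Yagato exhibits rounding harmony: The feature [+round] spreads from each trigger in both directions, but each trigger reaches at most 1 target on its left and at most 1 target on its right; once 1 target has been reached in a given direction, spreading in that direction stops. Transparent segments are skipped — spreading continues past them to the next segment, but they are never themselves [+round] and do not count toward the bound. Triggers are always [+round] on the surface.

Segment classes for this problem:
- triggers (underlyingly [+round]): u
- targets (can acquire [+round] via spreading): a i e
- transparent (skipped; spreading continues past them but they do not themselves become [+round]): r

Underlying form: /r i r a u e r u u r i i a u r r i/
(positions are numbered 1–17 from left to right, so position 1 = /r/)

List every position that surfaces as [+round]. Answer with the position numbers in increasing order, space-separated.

From /u/ at 5 rightward: 6 /e/ → [+round]; bound reached.
From /u/ at 5 leftward: 4 /a/ → [+round]; bound reached.
From /u/ at 8 rightward: 9 /u/ is itself a trigger — this domain ends here.
From /u/ at 8 leftward: 7 /r/ transparent; 6 /e/ → [+round]; bound reached.
From /u/ at 9 rightward: 10 /r/ transparent; 11 /i/ → [+round]; bound reached.
From /u/ at 9 leftward: 8 /u/ is itself a trigger — this domain ends here.
From /u/ at 14 rightward: 15 /r/ transparent; 16 /r/ transparent; 17 /i/ → [+round]; bound reached.
From /u/ at 14 leftward: 13 /a/ → [+round]; bound reached.
Targets with no active source: positions 2 12 stay [-round].

4 5 6 8 9 11 13 14 17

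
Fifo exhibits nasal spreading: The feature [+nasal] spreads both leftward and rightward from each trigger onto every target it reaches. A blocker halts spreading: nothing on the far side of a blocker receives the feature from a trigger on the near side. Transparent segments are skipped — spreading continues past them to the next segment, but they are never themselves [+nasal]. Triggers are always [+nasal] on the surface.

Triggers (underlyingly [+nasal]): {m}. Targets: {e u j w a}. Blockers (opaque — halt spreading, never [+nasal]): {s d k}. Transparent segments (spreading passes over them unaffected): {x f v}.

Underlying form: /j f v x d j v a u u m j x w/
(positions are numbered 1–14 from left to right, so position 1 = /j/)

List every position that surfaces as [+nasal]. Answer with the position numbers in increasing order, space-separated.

From /m/ at 11 rightward: 12 /j/ → [+nasal]; 13 /x/ transparent; 14 /w/ → [+nasal]; word edge.
From /m/ at 11 leftward: 10 /u/ → [+nasal]; 9 /u/ → [+nasal]; 8 /a/ → [+nasal]; 7 /v/ transparent; 6 /j/ → [+nasal]; 5 /d/ blocks.
Target with no active source: position 1 stays [-nasal].

6 8 9 10 11 12 14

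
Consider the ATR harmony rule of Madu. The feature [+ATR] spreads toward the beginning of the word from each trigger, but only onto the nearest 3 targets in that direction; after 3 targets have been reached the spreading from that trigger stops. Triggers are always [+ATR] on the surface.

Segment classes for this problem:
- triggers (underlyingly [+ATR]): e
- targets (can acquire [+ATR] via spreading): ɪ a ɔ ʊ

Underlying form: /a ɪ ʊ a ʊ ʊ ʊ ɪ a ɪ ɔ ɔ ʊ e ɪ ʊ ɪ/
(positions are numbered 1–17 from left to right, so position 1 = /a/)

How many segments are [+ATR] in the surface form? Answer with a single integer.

4

From /e/ at 14 leftward: 13 /ʊ/ → [+ATR]; 12 /ɔ/ → [+ATR]; 11 /ɔ/ → [+ATR]; bound reached.
Targets with no active source: positions 1 2 3 4 5 6 7 8 9 10 15 16 17 stay [-ATR].
[+ATR] positions on the surface: 11 12 13 14.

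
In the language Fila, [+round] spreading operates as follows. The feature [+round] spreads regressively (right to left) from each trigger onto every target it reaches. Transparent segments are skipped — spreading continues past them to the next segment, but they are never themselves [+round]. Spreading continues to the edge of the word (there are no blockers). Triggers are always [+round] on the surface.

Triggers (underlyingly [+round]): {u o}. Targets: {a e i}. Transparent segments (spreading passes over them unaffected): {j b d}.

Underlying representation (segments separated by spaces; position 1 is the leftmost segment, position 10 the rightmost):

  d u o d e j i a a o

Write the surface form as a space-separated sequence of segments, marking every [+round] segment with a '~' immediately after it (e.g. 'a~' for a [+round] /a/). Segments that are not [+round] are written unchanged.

d u~ o~ d e~ j i~ a~ a~ o~

From /u/ at 2 leftward: 1 /d/ transparent; word edge.
From /o/ at 3 leftward: 2 /u/ is itself a trigger — this domain ends here.
From /o/ at 10 leftward: 9 /a/ → [+round]; 8 /a/ → [+round]; 7 /i/ → [+round]; 6 /j/ transparent; 5 /e/ → [+round]; 4 /d/ transparent; 3 /o/ is itself a trigger — this domain ends here.
[+round] positions on the surface: 2 3 5 7 8 9 10.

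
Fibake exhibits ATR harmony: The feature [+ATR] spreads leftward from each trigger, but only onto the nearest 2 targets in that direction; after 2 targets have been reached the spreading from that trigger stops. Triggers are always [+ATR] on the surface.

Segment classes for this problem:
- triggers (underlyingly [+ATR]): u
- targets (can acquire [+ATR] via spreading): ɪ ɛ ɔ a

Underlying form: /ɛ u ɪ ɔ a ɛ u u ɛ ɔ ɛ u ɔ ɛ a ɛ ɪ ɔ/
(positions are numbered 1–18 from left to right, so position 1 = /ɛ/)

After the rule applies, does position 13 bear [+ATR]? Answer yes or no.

no

From /u/ at 2 leftward: 1 /ɛ/ → [+ATR]; word edge.
From /u/ at 7 leftward: 6 /ɛ/ → [+ATR]; 5 /a/ → [+ATR]; bound reached.
From /u/ at 8 leftward: 7 /u/ is itself a trigger — this domain ends here.
From /u/ at 12 leftward: 11 /ɛ/ → [+ATR]; 10 /ɔ/ → [+ATR]; bound reached.
Targets with no active source: positions 3 4 9 13 14 15 16 17 18 stay [-ATR].
[+ATR] positions on the surface: 1 2 5 6 7 8 10 11 12.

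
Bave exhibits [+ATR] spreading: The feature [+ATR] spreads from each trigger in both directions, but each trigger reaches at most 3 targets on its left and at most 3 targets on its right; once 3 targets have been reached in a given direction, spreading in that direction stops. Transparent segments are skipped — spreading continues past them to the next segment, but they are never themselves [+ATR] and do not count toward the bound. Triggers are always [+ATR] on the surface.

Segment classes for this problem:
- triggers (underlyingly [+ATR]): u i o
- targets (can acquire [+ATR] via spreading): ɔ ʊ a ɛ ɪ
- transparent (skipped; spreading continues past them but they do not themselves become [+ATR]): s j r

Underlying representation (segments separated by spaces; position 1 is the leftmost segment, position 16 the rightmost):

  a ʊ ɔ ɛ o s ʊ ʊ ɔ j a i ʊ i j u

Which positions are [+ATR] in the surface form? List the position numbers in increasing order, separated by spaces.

From /o/ at 5 rightward: 6 /s/ transparent; 7 /ʊ/ → [+ATR]; 8 /ʊ/ → [+ATR]; 9 /ɔ/ → [+ATR]; bound reached.
From /o/ at 5 leftward: 4 /ɛ/ → [+ATR]; 3 /ɔ/ → [+ATR]; 2 /ʊ/ → [+ATR]; bound reached.
From /i/ at 12 rightward: 13 /ʊ/ → [+ATR]; 14 /i/ is itself a trigger — this domain ends here.
From /i/ at 12 leftward: 11 /a/ → [+ATR]; 10 /j/ transparent; 9 /ɔ/ → [+ATR]; 8 /ʊ/ → [+ATR]; bound reached.
From /i/ at 14 rightward: 15 /j/ transparent; 16 /u/ is itself a trigger — this domain ends here.
From /i/ at 14 leftward: 13 /ʊ/ → [+ATR]; 12 /i/ is itself a trigger — this domain ends here.
From /u/ at 16 rightward: word edge.
From /u/ at 16 leftward: 15 /j/ transparent; 14 /i/ is itself a trigger — this domain ends here.
Target with no active source: position 1 stays [-ATR].

2 3 4 5 7 8 9 11 12 13 14 16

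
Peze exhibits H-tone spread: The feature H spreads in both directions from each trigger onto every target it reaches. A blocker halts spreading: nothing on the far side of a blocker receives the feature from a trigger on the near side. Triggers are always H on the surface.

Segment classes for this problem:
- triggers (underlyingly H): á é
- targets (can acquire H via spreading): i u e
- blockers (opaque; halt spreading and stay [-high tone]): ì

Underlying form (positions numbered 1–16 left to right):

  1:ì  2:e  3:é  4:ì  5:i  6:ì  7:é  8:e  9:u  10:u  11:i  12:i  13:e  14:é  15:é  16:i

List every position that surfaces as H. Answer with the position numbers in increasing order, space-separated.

2 3 7 8 9 10 11 12 13 14 15 16

From /é/ at 3 rightward: 4 /ì/ blocks.
From /é/ at 3 leftward: 2 /e/ → H; 1 /ì/ blocks.
From /é/ at 7 rightward: 8 /e/ → H; 9 /u/ → H; 10 /u/ → H; 11 /i/ → H; 12 /i/ → H; 13 /e/ → H; 14 /é/ is itself a trigger — this domain ends here.
From /é/ at 7 leftward: 6 /ì/ blocks.
From /é/ at 14 rightward: 15 /é/ is itself a trigger — this domain ends here.
From /é/ at 14 leftward: 13 /e/ → H; 12 /i/ → H; 11 /i/ → H; 10 /u/ → H; 9 /u/ → H; 8 /e/ → H; 7 /é/ is itself a trigger — this domain ends here.
From /é/ at 15 rightward: 16 /i/ → H; word edge.
From /é/ at 15 leftward: 14 /é/ is itself a trigger — this domain ends here.
Target with no active source: position 5 stays [-high tone].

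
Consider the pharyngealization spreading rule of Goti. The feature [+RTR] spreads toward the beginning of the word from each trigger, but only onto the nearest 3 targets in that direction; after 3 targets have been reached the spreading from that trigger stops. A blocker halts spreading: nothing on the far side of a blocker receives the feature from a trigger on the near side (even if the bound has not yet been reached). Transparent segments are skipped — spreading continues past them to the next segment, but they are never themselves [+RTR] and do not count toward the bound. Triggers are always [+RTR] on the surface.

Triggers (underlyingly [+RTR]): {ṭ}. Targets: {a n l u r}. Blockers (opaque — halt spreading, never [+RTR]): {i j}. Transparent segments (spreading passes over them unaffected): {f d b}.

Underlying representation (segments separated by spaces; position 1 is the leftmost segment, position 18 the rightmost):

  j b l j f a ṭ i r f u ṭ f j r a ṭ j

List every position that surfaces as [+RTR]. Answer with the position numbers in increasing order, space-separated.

From /ṭ/ at 7 leftward: 6 /a/ → [+RTR]; 5 /f/ transparent; 4 /j/ blocks.
From /ṭ/ at 12 leftward: 11 /u/ → [+RTR]; 10 /f/ transparent; 9 /r/ → [+RTR]; 8 /i/ blocks.
From /ṭ/ at 17 leftward: 16 /a/ → [+RTR]; 15 /r/ → [+RTR]; 14 /j/ blocks.
Target with no active source: position 3 stays [-emphatic].

6 7 9 11 12 15 16 17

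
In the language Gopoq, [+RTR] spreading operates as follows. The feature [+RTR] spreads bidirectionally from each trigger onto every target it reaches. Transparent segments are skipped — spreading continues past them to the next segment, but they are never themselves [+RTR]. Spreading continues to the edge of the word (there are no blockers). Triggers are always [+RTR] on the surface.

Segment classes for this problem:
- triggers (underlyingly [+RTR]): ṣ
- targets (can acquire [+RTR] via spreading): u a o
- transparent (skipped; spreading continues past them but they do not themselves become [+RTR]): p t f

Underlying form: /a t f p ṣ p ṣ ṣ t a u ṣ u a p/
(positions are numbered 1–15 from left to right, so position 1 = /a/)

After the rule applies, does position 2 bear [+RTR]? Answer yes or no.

no

From /ṣ/ at 5 rightward: 6 /p/ transparent; 7 /ṣ/ is itself a trigger — this domain ends here.
From /ṣ/ at 5 leftward: 4 /p/ transparent; 3 /f/ transparent; 2 /t/ transparent; 1 /a/ → [+RTR]; word edge.
From /ṣ/ at 7 rightward: 8 /ṣ/ is itself a trigger — this domain ends here.
From /ṣ/ at 7 leftward: 6 /p/ transparent; 5 /ṣ/ is itself a trigger — this domain ends here.
From /ṣ/ at 8 rightward: 9 /t/ transparent; 10 /a/ → [+RTR]; 11 /u/ → [+RTR]; 12 /ṣ/ is itself a trigger — this domain ends here.
From /ṣ/ at 8 leftward: 7 /ṣ/ is itself a trigger — this domain ends here.
From /ṣ/ at 12 rightward: 13 /u/ → [+RTR]; 14 /a/ → [+RTR]; 15 /p/ transparent; word edge.
From /ṣ/ at 12 leftward: 11 /u/ → [+RTR]; 10 /a/ → [+RTR]; 9 /t/ transparent; 8 /ṣ/ is itself a trigger — this domain ends here.
[+RTR] positions on the surface: 1 5 7 8 10 11 12 13 14.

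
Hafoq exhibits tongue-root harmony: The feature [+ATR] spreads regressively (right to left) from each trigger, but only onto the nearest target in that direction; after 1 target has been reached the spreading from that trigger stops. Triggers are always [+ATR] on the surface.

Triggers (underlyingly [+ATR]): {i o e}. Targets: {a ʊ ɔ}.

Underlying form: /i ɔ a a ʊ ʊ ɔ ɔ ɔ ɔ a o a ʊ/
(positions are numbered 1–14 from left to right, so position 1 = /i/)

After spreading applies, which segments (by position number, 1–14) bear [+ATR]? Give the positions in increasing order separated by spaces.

1 11 12

From /i/ at 1 leftward: word edge.
From /o/ at 12 leftward: 11 /a/ → [+ATR]; bound reached.
Targets with no active source: positions 2 3 4 5 6 7 8 9 10 13 14 stay [-ATR].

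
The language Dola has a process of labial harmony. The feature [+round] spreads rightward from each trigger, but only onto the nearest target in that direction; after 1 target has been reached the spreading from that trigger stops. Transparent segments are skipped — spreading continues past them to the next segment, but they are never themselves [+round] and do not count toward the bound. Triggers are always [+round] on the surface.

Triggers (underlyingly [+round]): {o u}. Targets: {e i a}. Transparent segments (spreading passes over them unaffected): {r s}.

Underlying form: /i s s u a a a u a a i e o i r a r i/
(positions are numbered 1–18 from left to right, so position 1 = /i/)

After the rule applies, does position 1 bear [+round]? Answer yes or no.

From /u/ at 4 rightward: 5 /a/ → [+round]; bound reached.
From /u/ at 8 rightward: 9 /a/ → [+round]; bound reached.
From /o/ at 13 rightward: 14 /i/ → [+round]; bound reached.
Targets with no active source: positions 1 6 7 10 11 12 16 18 stay [-round].
[+round] positions on the surface: 4 5 8 9 13 14.

no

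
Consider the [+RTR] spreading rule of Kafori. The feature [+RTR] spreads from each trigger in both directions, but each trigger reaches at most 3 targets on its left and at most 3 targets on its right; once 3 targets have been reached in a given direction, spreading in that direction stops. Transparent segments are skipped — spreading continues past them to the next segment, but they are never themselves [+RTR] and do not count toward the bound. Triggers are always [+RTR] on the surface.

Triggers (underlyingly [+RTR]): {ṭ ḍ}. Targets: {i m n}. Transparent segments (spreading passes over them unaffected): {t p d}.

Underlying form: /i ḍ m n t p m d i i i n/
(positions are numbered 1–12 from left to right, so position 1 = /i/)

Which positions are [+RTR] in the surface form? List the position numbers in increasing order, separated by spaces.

1 2 3 4 7

From /ḍ/ at 2 rightward: 3 /m/ → [+RTR]; 4 /n/ → [+RTR]; 5 /t/ transparent; 6 /p/ transparent; 7 /m/ → [+RTR]; bound reached.
From /ḍ/ at 2 leftward: 1 /i/ → [+RTR]; word edge.
Targets with no active source: positions 9 10 11 12 stay [-emphatic].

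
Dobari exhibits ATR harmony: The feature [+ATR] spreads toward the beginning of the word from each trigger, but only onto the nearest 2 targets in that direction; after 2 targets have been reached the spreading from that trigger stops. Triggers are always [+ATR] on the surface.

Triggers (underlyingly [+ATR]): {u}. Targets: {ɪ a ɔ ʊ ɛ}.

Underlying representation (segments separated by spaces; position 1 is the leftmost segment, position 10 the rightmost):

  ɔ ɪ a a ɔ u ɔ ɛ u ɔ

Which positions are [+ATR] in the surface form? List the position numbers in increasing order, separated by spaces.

4 5 6 7 8 9

From /u/ at 6 leftward: 5 /ɔ/ → [+ATR]; 4 /a/ → [+ATR]; bound reached.
From /u/ at 9 leftward: 8 /ɛ/ → [+ATR]; 7 /ɔ/ → [+ATR]; bound reached.
Targets with no active source: positions 1 2 3 10 stay [-ATR].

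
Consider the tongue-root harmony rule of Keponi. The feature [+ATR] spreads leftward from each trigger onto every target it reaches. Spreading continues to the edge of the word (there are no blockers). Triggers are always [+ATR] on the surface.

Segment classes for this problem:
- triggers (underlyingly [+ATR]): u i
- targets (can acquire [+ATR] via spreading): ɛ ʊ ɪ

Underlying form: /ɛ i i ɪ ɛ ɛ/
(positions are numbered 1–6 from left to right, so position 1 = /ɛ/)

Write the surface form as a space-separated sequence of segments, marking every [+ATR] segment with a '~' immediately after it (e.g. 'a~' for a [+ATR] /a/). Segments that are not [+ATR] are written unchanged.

ɛ~ i~ i~ ɪ ɛ ɛ

From /i/ at 2 leftward: 1 /ɛ/ → [+ATR]; word edge.
From /i/ at 3 leftward: 2 /i/ is itself a trigger — this domain ends here.
Targets with no active source: positions 4 5 6 stay [-ATR].
[+ATR] positions on the surface: 1 2 3.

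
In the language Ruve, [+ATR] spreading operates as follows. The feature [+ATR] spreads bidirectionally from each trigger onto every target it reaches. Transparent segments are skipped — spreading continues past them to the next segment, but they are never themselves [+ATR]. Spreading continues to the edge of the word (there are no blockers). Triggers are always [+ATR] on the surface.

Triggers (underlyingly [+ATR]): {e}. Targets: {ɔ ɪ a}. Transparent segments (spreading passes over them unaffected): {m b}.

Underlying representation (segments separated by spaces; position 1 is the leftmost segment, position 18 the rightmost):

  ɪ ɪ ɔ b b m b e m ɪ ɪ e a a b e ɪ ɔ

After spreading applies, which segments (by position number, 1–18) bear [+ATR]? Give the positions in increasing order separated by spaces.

1 2 3 8 10 11 12 13 14 16 17 18

From /e/ at 8 rightward: 9 /m/ transparent; 10 /ɪ/ → [+ATR]; 11 /ɪ/ → [+ATR]; 12 /e/ is itself a trigger — this domain ends here.
From /e/ at 8 leftward: 7 /b/ transparent; 6 /m/ transparent; 5 /b/ transparent; 4 /b/ transparent; 3 /ɔ/ → [+ATR]; 2 /ɪ/ → [+ATR]; 1 /ɪ/ → [+ATR]; word edge.
From /e/ at 12 rightward: 13 /a/ → [+ATR]; 14 /a/ → [+ATR]; 15 /b/ transparent; 16 /e/ is itself a trigger — this domain ends here.
From /e/ at 12 leftward: 11 /ɪ/ → [+ATR]; 10 /ɪ/ → [+ATR]; 9 /m/ transparent; 8 /e/ is itself a trigger — this domain ends here.
From /e/ at 16 rightward: 17 /ɪ/ → [+ATR]; 18 /ɔ/ → [+ATR]; word edge.
From /e/ at 16 leftward: 15 /b/ transparent; 14 /a/ → [+ATR]; 13 /a/ → [+ATR]; 12 /e/ is itself a trigger — this domain ends here.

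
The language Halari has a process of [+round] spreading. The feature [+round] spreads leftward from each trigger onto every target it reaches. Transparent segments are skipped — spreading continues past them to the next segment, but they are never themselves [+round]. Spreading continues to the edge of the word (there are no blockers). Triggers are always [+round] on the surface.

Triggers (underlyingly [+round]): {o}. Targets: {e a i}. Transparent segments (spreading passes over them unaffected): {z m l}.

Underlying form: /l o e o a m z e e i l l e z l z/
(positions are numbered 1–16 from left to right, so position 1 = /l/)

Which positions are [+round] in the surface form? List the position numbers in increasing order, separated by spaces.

From /o/ at 2 leftward: 1 /l/ transparent; word edge.
From /o/ at 4 leftward: 3 /e/ → [+round]; 2 /o/ is itself a trigger — this domain ends here.
Targets with no active source: positions 5 8 9 10 13 stay [-round].

2 3 4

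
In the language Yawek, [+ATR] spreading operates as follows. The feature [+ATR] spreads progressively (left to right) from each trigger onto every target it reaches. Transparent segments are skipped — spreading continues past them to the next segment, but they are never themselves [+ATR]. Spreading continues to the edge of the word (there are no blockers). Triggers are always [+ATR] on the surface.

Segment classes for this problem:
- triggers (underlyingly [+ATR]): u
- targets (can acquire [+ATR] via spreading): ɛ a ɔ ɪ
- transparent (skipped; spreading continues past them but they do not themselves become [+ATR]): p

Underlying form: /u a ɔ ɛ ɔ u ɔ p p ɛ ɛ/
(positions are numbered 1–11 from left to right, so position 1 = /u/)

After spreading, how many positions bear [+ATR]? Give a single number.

9

From /u/ at 1 rightward: 2 /a/ → [+ATR]; 3 /ɔ/ → [+ATR]; 4 /ɛ/ → [+ATR]; 5 /ɔ/ → [+ATR]; 6 /u/ is itself a trigger — this domain ends here.
From /u/ at 6 rightward: 7 /ɔ/ → [+ATR]; 8 /p/ transparent; 9 /p/ transparent; 10 /ɛ/ → [+ATR]; 11 /ɛ/ → [+ATR]; word edge.
[+ATR] positions on the surface: 1 2 3 4 5 6 7 10 11.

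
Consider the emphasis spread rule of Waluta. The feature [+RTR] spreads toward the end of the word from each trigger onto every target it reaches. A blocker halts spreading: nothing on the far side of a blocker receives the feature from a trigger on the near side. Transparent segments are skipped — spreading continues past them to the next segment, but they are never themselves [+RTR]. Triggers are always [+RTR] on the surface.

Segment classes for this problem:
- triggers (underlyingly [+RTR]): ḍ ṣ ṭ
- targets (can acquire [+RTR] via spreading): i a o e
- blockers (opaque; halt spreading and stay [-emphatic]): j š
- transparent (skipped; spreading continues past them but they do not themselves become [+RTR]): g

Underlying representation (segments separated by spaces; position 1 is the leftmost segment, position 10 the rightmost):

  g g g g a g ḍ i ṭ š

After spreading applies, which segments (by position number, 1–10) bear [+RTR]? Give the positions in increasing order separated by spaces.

From /ḍ/ at 7 rightward: 8 /i/ → [+RTR]; 9 /ṭ/ is itself a trigger — this domain ends here.
From /ṭ/ at 9 rightward: 10 /š/ blocks.
Target with no active source: position 5 stays [-emphatic].

7 8 9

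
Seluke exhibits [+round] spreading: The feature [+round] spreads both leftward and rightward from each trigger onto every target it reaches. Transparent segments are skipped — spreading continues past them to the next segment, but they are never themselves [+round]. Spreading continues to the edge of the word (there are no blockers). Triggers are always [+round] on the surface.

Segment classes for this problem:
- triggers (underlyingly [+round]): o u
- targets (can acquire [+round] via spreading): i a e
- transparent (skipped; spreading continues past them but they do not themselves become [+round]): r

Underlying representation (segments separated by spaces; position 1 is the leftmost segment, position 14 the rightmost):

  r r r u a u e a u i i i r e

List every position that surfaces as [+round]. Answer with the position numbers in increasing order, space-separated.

From /u/ at 4 rightward: 5 /a/ → [+round]; 6 /u/ is itself a trigger — this domain ends here.
From /u/ at 4 leftward: 3 /r/ transparent; 2 /r/ transparent; 1 /r/ transparent; word edge.
From /u/ at 6 rightward: 7 /e/ → [+round]; 8 /a/ → [+round]; 9 /u/ is itself a trigger — this domain ends here.
From /u/ at 6 leftward: 5 /a/ → [+round]; 4 /u/ is itself a trigger — this domain ends here.
From /u/ at 9 rightward: 10 /i/ → [+round]; 11 /i/ → [+round]; 12 /i/ → [+round]; 13 /r/ transparent; 14 /e/ → [+round]; word edge.
From /u/ at 9 leftward: 8 /a/ → [+round]; 7 /e/ → [+round]; 6 /u/ is itself a trigger — this domain ends here.

4 5 6 7 8 9 10 11 12 14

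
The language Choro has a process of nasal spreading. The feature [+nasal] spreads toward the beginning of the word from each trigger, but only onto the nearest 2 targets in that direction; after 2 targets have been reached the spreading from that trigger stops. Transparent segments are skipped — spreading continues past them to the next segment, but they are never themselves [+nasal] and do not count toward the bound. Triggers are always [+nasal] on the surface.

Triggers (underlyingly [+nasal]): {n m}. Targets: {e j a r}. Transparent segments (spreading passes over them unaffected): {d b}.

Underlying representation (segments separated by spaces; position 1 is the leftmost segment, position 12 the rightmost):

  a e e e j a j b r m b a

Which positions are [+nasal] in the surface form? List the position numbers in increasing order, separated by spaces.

From /m/ at 10 leftward: 9 /r/ → [+nasal]; 8 /b/ transparent; 7 /j/ → [+nasal]; bound reached.
Targets with no active source: positions 1 2 3 4 5 6 12 stay [-nasal].

7 9 10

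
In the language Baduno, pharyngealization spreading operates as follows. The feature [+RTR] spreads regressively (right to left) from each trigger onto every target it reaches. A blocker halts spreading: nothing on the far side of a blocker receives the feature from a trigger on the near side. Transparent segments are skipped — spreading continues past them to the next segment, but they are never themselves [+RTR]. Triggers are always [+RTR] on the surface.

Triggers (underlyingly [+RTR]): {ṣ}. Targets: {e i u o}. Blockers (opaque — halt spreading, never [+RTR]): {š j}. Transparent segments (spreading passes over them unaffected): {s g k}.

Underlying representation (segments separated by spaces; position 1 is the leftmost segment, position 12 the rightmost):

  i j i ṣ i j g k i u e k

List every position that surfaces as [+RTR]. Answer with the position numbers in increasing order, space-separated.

From /ṣ/ at 4 leftward: 3 /i/ → [+RTR]; 2 /j/ blocks.
Targets with no active source: positions 1 5 9 10 11 stay [-emphatic].

3 4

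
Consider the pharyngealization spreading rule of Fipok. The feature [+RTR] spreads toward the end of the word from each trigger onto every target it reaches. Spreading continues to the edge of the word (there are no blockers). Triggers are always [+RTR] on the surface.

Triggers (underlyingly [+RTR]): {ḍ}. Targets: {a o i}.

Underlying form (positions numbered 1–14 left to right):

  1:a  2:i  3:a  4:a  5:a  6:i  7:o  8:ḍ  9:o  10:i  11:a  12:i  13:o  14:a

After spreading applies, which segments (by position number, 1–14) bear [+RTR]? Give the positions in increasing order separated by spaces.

8 9 10 11 12 13 14

From /ḍ/ at 8 rightward: 9 /o/ → [+RTR]; 10 /i/ → [+RTR]; 11 /a/ → [+RTR]; 12 /i/ → [+RTR]; 13 /o/ → [+RTR]; 14 /a/ → [+RTR]; word edge.
Targets with no active source: positions 1 2 3 4 5 6 7 stay [-emphatic].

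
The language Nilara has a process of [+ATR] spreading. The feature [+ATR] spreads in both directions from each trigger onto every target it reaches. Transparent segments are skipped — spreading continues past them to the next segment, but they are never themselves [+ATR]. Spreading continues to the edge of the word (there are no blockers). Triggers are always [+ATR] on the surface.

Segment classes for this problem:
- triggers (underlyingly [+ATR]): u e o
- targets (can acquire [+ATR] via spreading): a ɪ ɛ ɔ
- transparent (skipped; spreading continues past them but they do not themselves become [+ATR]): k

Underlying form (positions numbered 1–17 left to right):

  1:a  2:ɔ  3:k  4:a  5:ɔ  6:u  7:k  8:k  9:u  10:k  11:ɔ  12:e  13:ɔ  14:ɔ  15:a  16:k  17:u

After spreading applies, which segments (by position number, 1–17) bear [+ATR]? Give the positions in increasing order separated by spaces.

From /u/ at 6 rightward: 7 /k/ transparent; 8 /k/ transparent; 9 /u/ is itself a trigger — this domain ends here.
From /u/ at 6 leftward: 5 /ɔ/ → [+ATR]; 4 /a/ → [+ATR]; 3 /k/ transparent; 2 /ɔ/ → [+ATR]; 1 /a/ → [+ATR]; word edge.
From /u/ at 9 rightward: 10 /k/ transparent; 11 /ɔ/ → [+ATR]; 12 /e/ is itself a trigger — this domain ends here.
From /u/ at 9 leftward: 8 /k/ transparent; 7 /k/ transparent; 6 /u/ is itself a trigger — this domain ends here.
From /e/ at 12 rightward: 13 /ɔ/ → [+ATR]; 14 /ɔ/ → [+ATR]; 15 /a/ → [+ATR]; 16 /k/ transparent; 17 /u/ is itself a trigger — this domain ends here.
From /e/ at 12 leftward: 11 /ɔ/ → [+ATR]; 10 /k/ transparent; 9 /u/ is itself a trigger — this domain ends here.
From /u/ at 17 rightward: word edge.
From /u/ at 17 leftward: 16 /k/ transparent; 15 /a/ → [+ATR]; 14 /ɔ/ → [+ATR]; 13 /ɔ/ → [+ATR]; 12 /e/ is itself a trigger — this domain ends here.

1 2 4 5 6 9 11 12 13 14 15 17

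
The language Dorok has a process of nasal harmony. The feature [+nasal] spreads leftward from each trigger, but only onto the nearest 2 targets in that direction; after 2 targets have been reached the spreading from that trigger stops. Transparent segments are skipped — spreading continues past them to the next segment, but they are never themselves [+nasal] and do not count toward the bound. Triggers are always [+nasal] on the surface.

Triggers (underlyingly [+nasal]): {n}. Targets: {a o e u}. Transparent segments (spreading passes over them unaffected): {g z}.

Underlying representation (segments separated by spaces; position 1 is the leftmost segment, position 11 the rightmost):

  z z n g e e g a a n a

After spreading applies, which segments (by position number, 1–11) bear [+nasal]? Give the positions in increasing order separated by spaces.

From /n/ at 3 leftward: 2 /z/ transparent; 1 /z/ transparent; word edge.
From /n/ at 10 leftward: 9 /a/ → [+nasal]; 8 /a/ → [+nasal]; bound reached.
Targets with no active source: positions 5 6 11 stay [-nasal].

3 8 9 10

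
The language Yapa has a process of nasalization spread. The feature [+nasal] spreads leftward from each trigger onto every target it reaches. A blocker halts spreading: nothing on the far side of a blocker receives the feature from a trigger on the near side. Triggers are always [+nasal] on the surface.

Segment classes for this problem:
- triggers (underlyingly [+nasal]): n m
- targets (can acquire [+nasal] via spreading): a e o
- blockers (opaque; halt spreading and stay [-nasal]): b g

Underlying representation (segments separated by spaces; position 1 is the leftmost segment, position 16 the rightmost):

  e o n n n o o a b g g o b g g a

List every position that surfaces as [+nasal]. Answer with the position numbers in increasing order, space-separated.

1 2 3 4 5

From /n/ at 3 leftward: 2 /o/ → [+nasal]; 1 /e/ → [+nasal]; word edge.
From /n/ at 4 leftward: 3 /n/ is itself a trigger — this domain ends here.
From /n/ at 5 leftward: 4 /n/ is itself a trigger — this domain ends here.
Targets with no active source: positions 6 7 8 12 16 stay [-nasal].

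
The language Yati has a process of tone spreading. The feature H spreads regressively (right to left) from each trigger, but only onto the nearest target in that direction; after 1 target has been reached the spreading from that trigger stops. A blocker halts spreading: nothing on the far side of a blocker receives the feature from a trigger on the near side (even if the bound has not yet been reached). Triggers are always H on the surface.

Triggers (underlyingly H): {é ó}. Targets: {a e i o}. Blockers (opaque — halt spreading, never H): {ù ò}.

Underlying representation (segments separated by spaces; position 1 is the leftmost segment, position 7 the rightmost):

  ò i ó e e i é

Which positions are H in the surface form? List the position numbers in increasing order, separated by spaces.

From /ó/ at 3 leftward: 2 /i/ → H; bound reached.
From /é/ at 7 leftward: 6 /i/ → H; bound reached.
Targets with no active source: positions 4 5 stay [-high tone].

2 3 6 7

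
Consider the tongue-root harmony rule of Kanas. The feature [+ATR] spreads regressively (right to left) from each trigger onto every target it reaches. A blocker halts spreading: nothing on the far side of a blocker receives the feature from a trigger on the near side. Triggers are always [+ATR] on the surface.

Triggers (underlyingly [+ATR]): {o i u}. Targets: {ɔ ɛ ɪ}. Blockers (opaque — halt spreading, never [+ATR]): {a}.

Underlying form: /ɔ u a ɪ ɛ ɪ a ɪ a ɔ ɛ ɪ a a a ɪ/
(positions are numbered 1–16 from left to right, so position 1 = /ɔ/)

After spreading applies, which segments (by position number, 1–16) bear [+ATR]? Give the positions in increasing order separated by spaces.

From /u/ at 2 leftward: 1 /ɔ/ → [+ATR]; word edge.
Targets with no active source: positions 4 5 6 8 10 11 12 16 stay [-ATR].

1 2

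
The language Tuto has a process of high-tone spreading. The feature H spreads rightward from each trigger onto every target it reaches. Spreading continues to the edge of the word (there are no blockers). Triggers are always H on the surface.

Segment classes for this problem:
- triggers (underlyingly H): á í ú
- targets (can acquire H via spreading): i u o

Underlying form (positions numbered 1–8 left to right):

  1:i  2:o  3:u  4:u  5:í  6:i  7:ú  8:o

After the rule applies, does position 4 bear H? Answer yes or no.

From /í/ at 5 rightward: 6 /i/ → H; 7 /ú/ is itself a trigger — this domain ends here.
From /ú/ at 7 rightward: 8 /o/ → H; word edge.
Targets with no active source: positions 1 2 3 4 stay [-high tone].
H positions on the surface: 5 6 7 8.

no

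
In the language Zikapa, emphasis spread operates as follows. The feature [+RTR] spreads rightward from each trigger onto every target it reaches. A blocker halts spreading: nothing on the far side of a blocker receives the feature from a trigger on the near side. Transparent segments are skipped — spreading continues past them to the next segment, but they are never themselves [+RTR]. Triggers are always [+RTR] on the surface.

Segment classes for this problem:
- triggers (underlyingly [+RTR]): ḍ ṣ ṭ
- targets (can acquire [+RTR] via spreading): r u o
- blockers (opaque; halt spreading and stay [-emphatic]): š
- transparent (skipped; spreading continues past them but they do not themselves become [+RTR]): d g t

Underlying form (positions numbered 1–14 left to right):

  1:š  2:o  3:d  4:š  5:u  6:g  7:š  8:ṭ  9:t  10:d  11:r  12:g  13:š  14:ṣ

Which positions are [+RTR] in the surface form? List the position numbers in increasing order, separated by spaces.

8 11 14

From /ṭ/ at 8 rightward: 9 /t/ transparent; 10 /d/ transparent; 11 /r/ → [+RTR]; 12 /g/ transparent; 13 /š/ blocks.
From /ṣ/ at 14 rightward: word edge.
Targets with no active source: positions 2 5 stay [-emphatic].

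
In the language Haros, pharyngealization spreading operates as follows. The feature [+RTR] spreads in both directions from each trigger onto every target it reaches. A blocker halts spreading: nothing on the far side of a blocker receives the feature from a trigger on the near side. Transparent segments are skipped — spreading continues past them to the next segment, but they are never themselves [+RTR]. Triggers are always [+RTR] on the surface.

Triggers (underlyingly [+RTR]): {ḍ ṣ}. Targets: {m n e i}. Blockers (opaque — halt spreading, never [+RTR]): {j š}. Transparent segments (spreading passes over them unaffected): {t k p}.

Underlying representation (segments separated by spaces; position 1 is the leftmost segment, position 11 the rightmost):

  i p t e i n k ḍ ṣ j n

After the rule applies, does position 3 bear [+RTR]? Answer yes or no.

From /ḍ/ at 8 rightward: 9 /ṣ/ is itself a trigger — this domain ends here.
From /ḍ/ at 8 leftward: 7 /k/ transparent; 6 /n/ → [+RTR]; 5 /i/ → [+RTR]; 4 /e/ → [+RTR]; 3 /t/ transparent; 2 /p/ transparent; 1 /i/ → [+RTR]; word edge.
From /ṣ/ at 9 rightward: 10 /j/ blocks.
From /ṣ/ at 9 leftward: 8 /ḍ/ is itself a trigger — this domain ends here.
Target with no active source: position 11 stays [-emphatic].
[+RTR] positions on the surface: 1 4 5 6 8 9.

no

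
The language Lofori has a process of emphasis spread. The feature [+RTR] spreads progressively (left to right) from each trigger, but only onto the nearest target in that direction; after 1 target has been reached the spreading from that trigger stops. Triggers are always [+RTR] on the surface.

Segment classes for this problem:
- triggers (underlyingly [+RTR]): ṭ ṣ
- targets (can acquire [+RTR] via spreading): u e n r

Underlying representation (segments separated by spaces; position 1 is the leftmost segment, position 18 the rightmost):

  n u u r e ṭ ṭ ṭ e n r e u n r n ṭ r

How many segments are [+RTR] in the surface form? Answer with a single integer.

From /ṭ/ at 6 rightward: 7 /ṭ/ is itself a trigger — this domain ends here.
From /ṭ/ at 7 rightward: 8 /ṭ/ is itself a trigger — this domain ends here.
From /ṭ/ at 8 rightward: 9 /e/ → [+RTR]; bound reached.
From /ṭ/ at 17 rightward: 18 /r/ → [+RTR]; bound reached.
Targets with no active source: positions 1 2 3 4 5 10 11 12 13 14 15 16 stay [-emphatic].
[+RTR] positions on the surface: 6 7 8 9 17 18.

6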